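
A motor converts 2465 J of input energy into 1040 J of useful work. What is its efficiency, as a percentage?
η = W_out/W_in = 1040/2465 = 42.19%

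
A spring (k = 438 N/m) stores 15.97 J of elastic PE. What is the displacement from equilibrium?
x = √(2·PE/k) = √(2·15.97/438) = 0.27 m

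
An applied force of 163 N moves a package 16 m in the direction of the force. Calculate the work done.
W = F·d = (163)(16) = 2608 J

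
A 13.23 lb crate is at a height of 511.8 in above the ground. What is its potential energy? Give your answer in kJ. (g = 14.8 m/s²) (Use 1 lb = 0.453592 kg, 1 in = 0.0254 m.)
Convert to SI: m = 6.00102 kg, h = 12.9997 m
PE = mgh = (6.00102)(14.8)(12.9997) = 1154.57 J = 1.155 kJ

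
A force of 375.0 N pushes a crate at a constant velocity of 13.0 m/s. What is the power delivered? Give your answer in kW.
P = Fv = (375.0)(13.0) = 4875.0 W = 4.875 kW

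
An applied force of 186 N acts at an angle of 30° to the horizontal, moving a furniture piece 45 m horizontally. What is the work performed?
W = F·d·cosθ = (186)(45)cos(30°) = 7249 J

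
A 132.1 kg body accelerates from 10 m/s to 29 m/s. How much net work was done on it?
W = ΔKE = ½m(v₂² − v₁²) = ½(132.1)(29² − 10²) = 48943.05 J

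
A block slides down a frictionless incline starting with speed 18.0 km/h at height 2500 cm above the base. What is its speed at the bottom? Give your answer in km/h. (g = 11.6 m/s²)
Convert to SI: v₀ = 5.0 m/s, h = 25.0 m
½mv₀² + mgh = ½mv² ⇒ v = √(v₀² + 2gh) = √(5.0² + 2·11.6·25.0) = 24.5967 m/s = 88.55 km/h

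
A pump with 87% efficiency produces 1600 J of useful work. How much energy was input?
W_in = W_out/η = 1600/0.87 = 1839 J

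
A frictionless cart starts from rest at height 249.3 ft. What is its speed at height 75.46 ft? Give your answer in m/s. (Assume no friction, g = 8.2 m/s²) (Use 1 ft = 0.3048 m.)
Convert to SI: h₁−h₂ = 52.9864 m
mgh₁ = mgh₂ + ½mv² ⇒ v = √(2g(h₁−h₂)) = √(2·8.2·52.9864) = 29.48 m/s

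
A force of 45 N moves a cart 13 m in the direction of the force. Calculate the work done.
W = F·d = (45)(13) = 585.0 J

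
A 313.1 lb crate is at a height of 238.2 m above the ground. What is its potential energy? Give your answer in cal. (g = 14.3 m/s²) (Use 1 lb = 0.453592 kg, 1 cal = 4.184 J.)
Convert to SI: m = 142.02 kg, h = 238.2 m
PE = mgh = (142.02)(14.3)(238.2) = 483756 J = 115600 cal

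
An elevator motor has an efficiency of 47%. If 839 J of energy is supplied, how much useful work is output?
W_out = η·W_in = 0.47·839 = 394.33 J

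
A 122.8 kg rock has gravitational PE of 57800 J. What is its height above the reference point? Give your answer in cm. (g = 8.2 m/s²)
h = PE/(mg) = 57800.0/(122.8·8.2) = 57.4005 m = 5740 cm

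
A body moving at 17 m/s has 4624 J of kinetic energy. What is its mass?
m = 2·KE/v² = 2·4624/(17)² = 32.0 kg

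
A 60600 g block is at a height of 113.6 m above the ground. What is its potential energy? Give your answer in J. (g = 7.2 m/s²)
Convert to SI: m = 60.6 kg, h = 113.6 m
PE = mgh = (60.6)(7.2)(113.6) = 49570 J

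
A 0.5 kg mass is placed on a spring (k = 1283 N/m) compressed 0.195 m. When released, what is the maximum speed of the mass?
½kx² = ½mv² ⇒ v = x√(k/m) = (0.195)√(1283/0.5) = 9.878 m/s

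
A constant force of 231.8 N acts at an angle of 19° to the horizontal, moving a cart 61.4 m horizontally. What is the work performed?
W = F·d·cosθ = (231.8)(61.4)cos(19°) = 13460 J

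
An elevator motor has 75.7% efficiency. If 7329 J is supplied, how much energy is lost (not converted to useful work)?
W_lost = W_in(1 − η) = 7329·(1 − 0.757) = 1781 J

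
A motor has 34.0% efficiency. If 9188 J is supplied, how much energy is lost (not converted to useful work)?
W_lost = W_in(1 − η) = 9188·(1 − 0.34) = 6064 J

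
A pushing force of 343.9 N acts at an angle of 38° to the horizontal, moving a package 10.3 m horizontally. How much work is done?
W = F·d·cosθ = (343.9)(10.3)cos(38°) = 2791 J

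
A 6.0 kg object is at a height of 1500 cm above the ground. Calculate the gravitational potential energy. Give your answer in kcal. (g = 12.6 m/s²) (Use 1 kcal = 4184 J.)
Convert to SI: m = 6.0 kg, h = 15.0 m
PE = mgh = (6.0)(12.6)(15.0) = 1134.0 J = 0.271 kcal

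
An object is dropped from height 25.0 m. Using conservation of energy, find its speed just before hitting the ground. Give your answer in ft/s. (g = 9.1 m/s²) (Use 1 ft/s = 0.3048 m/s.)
mgh = ½mv² ⇒ v = √(2gh) = √(2·9.1·25.0) = 21.3307 m/s = 69.98 ft/s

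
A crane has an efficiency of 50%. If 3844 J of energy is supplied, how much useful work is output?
W_out = η·W_in = 0.5·3844 = 1922.0 J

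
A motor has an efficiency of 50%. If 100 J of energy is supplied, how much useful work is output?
W_out = η·W_in = 0.5·100 = 50.0 J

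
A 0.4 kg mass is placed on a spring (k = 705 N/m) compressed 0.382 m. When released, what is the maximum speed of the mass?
½kx² = ½mv² ⇒ v = x√(k/m) = (0.382)√(705/0.4) = 16.04 m/s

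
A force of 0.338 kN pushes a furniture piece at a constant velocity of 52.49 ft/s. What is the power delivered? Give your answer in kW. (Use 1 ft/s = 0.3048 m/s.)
Convert to SI: F = 338.0 N, v = 15.999 m/s
P = Fv = (338.0)(15.999) = 5407.65 W = 5.408 kW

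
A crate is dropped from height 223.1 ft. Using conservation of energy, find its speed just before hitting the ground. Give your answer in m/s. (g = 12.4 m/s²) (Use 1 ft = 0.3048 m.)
Convert to SI: h = 68.0009 m
mgh = ½mv² ⇒ v = √(2gh) = √(2·12.4·68.0009) = 41.07 m/s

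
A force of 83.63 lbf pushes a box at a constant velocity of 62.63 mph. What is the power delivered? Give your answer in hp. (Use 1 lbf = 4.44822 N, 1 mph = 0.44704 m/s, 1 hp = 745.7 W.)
Convert to SI: F = 372.005 N, v = 27.9981 m/s
P = Fv = (372.005)(27.9981) = 10415.4 W = 13.97 hp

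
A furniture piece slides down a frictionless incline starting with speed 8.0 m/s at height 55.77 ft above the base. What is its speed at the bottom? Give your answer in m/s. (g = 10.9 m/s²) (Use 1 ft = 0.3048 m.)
Convert to SI: v₀ = 8.0 m/s, h = 16.9987 m
½mv₀² + mgh = ½mv² ⇒ v = √(v₀² + 2gh) = √(8.0² + 2·10.9·16.9987) = 20.85 m/s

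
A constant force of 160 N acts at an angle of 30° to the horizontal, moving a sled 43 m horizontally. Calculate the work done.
W = F·d·cosθ = (160)(43)cos(30°) = 5958 J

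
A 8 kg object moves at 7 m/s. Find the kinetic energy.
KE = ½mv² = ½(8)(7)² = 196.0 J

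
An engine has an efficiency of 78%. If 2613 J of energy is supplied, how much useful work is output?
W_out = η·W_in = 0.78·2613 = 2038.14 J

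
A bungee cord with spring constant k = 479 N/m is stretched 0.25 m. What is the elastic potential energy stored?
PE = ½kx² = ½(479)(0.25)² = 14.97 J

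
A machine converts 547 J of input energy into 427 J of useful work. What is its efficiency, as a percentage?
η = W_out/W_in = 427/547 = 78.06%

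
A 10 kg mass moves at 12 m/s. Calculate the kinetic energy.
KE = ½mv² = ½(10)(12)² = 720.0 J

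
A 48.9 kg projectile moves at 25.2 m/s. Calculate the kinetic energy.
KE = ½mv² = ½(48.9)(25.2)² = 15530 J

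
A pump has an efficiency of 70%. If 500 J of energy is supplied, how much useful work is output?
W_out = η·W_in = 0.7·500 = 350.0 J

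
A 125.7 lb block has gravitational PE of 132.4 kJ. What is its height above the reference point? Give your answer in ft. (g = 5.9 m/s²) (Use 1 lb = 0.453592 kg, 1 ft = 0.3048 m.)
Convert to SI: m = 57.0165 kg, PE = 132400 J
h = PE/(mg) = 132400/(57.0165·5.9) = 393.582 m = 1291 ft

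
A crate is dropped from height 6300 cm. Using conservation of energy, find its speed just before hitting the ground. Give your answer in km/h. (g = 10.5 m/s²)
Convert to SI: h = 63.0 m
mgh = ½mv² ⇒ v = √(2gh) = √(2·10.5·63.0) = 36.3731 m/s = 130.9 km/h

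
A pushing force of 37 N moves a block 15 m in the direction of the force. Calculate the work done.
W = F·d = (37)(15) = 555.0 J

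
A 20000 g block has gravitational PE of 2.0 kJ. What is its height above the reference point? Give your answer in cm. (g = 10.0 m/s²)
Convert to SI: m = 20.0 kg, PE = 2000.0 J
h = PE/(mg) = 2000.0/(20.0·10.0) = 10.0 m = 1000 cm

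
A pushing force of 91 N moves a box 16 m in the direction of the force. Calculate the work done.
W = F·d = (91)(16) = 1456 J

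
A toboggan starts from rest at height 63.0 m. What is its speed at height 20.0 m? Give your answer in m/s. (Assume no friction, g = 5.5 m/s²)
mgh₁ = mgh₂ + ½mv² ⇒ v = √(2g(h₁−h₂)) = √(2·5.5·43.0) = 21.75 m/s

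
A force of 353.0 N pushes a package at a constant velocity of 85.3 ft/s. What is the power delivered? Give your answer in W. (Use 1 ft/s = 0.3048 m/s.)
Convert to SI: F = 353.0 N, v = 25.9994 m/s
P = Fv = (353.0)(25.9994) = 9178 W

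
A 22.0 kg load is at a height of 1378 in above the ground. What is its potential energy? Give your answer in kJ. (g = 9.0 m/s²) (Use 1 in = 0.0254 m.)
Convert to SI: m = 22.0 kg, h = 35.0012 m
PE = mgh = (22.0)(9.0)(35.0012) = 6930.24 J = 6.93 kJ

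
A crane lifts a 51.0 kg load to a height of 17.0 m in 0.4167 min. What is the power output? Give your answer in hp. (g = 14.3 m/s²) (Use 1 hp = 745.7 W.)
Convert to SI: m = 51.0 kg, h = 17.0 m, t = 25.002 s
P = mgh/t = (51.0)(14.3)(17.0)/25.002 = 495.884 W = 0.665 hp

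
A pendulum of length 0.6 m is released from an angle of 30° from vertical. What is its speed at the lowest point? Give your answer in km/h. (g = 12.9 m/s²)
h = L(1 − cosθ) = 0.6(1 − cos30°) = 0.0803848 m
v = √(2gh) = √(2·12.9·0.0803848) = 1.44011 m/s = 5.184 km/h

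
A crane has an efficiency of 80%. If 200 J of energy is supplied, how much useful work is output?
W_out = η·W_in = 0.8·200 = 160.0 J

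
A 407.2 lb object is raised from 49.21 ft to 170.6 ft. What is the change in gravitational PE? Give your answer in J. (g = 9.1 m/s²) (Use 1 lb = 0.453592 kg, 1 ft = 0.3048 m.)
Convert to SI: m = 184.703 kg, Δh = 36.9997 m
ΔPE = mgΔh = (184.703)(9.1)(36.9997) = 62190 J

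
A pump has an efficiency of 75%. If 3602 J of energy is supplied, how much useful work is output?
W_out = η·W_in = 0.75·3602 = 2701.5 J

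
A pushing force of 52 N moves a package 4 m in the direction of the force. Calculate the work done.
W = F·d = (52)(4) = 208.0 J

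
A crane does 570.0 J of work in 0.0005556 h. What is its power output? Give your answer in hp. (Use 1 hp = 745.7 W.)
Convert to SI: W = 570.0 J, t = 2.00016 s
P = W/t = 570.0/2.00016 = 284.977 W = 0.3822 hp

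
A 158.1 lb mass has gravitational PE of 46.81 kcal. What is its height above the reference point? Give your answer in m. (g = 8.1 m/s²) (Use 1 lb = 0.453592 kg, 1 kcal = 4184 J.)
Convert to SI: m = 71.7129 kg, PE = 195853 J
h = PE/(mg) = 195853/(71.7129·8.1) = 337.2 m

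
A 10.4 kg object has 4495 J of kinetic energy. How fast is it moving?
v = √(2·KE/m) = √(2·4495/10.4) = 29.4 m/s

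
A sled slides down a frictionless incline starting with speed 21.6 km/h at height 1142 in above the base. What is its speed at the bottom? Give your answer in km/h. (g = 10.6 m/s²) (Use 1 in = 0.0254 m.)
Convert to SI: v₀ = 6.0 m/s, h = 29.0068 m
½mv₀² + mgh = ½mv² ⇒ v = √(v₀² + 2gh) = √(6.0² + 2·10.6·29.0068) = 25.5136 m/s = 91.85 km/h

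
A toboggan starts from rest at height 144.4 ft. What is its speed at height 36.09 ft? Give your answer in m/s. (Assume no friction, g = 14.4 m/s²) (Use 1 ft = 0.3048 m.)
Convert to SI: h₁−h₂ = 33.0129 m
mgh₁ = mgh₂ + ½mv² ⇒ v = √(2g(h₁−h₂)) = √(2·14.4·33.0129) = 30.83 m/s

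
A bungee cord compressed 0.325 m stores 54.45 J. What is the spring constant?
k = 2·PE/x² = 2·54.45/(0.325)² = 1031 N/m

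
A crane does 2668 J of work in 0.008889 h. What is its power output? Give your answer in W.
Convert to SI: W = 2668.0 J, t = 32.0004 s
P = W/t = 2668.0/32.0004 = 83.37 W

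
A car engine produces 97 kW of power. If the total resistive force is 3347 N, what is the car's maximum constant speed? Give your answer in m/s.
P = Fv ⇒ v = P/F = 97000 W/3347.0 N = 28.98 m/s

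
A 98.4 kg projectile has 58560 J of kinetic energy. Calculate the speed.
v = √(2·KE/m) = √(2·58560/98.4) = 34.5 m/s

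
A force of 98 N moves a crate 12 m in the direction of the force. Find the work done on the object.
W = F·d = (98)(12) = 1176 J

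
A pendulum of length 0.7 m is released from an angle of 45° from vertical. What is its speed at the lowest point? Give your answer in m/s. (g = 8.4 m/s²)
h = L(1 − cosθ) = 0.7(1 − cos45°) = 0.205025 m
v = √(2gh) = √(2·8.4·0.205025) = 1.856 m/s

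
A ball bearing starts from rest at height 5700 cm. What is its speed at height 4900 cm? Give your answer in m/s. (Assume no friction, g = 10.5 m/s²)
Convert to SI: h₁−h₂ = 8.0 m
mgh₁ = mgh₂ + ½mv² ⇒ v = √(2g(h₁−h₂)) = √(2·10.5·8.0) = 12.96 m/s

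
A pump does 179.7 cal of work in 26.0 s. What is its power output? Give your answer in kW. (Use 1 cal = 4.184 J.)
Convert to SI: W = 751.865 J, t = 26.0 s
P = W/t = 751.865/26.0 = 28.9179 W = 0.02892 kW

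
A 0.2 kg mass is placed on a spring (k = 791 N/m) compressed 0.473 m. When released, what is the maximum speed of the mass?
½kx² = ½mv² ⇒ v = x√(k/m) = (0.473)√(791/0.2) = 29.75 m/s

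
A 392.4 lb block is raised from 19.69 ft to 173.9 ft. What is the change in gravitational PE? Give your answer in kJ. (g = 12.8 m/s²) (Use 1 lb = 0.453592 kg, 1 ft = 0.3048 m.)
Convert to SI: m = 177.99 kg, Δh = 47.0032 m
ΔPE = mgΔh = (177.99)(12.8)(47.0032) = 107086 J = 107.1 kJ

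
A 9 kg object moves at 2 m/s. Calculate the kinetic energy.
KE = ½mv² = ½(9)(2)² = 18.0 J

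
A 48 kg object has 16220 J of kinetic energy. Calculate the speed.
v = √(2·KE/m) = √(2·16220/48) = 26.0 m/s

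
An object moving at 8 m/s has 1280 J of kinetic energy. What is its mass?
m = 2·KE/v² = 2·1280/(8)² = 40.0 kg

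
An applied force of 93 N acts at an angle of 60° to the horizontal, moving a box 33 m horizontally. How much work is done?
W = F·d·cosθ = (93)(33)cos(60°) = 1535 J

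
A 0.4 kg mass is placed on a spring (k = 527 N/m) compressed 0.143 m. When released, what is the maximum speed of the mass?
½kx² = ½mv² ⇒ v = x√(k/m) = (0.143)√(527/0.4) = 5.191 m/s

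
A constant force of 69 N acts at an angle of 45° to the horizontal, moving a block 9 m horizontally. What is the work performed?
W = F·d·cosθ = (69)(9)cos(45°) = 439.1 J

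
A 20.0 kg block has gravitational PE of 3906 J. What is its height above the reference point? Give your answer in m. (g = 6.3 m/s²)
h = PE/(mg) = 3906.0/(20.0·6.3) = 31.0 m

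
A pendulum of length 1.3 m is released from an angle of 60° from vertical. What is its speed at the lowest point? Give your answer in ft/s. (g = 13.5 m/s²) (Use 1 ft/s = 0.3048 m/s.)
h = L(1 − cosθ) = 1.3(1 − cos60°) = 0.65 m
v = √(2gh) = √(2·13.5·0.65) = 4.18927 m/s = 13.74 ft/s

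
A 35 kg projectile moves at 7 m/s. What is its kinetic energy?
KE = ½mv² = ½(35)(7)² = 857.5 J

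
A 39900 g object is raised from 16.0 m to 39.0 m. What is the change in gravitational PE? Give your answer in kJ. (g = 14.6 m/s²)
Convert to SI: m = 39.9 kg, Δh = 23.0 m
ΔPE = mgΔh = (39.9)(14.6)(23.0) = 13398.4 J = 13.4 kJ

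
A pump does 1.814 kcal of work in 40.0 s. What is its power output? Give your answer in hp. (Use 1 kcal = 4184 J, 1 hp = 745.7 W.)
Convert to SI: W = 7589.78 J, t = 40.0 s
P = W/t = 7589.78/40.0 = 189.744 W = 0.2545 hp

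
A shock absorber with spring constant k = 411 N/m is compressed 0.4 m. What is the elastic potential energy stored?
PE = ½kx² = ½(411)(0.4)² = 32.88 J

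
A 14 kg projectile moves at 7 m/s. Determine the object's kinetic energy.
KE = ½mv² = ½(14)(7)² = 343.0 J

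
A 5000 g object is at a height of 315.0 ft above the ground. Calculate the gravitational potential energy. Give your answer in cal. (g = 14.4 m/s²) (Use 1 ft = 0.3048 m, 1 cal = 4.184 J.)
Convert to SI: m = 5.0 kg, h = 96.012 m
PE = mgh = (5.0)(14.4)(96.012) = 6912.86 J = 1652 cal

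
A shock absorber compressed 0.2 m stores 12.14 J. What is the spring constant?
k = 2·PE/x² = 2·12.14/(0.2)² = 607.0 N/m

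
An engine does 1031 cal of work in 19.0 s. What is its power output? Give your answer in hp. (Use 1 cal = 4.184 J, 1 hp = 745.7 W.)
Convert to SI: W = 4313.7 J, t = 19.0 s
P = W/t = 4313.7/19.0 = 227.037 W = 0.3045 hp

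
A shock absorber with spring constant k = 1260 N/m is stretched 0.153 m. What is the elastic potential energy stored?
PE = ½kx² = ½(1260)(0.153)² = 14.75 J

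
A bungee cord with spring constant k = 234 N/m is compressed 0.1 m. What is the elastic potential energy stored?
PE = ½kx² = ½(234)(0.1)² = 1.17 J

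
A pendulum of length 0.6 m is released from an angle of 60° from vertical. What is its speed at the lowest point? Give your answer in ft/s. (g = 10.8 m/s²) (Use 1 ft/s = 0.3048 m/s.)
h = L(1 − cosθ) = 0.6(1 − cos60°) = 0.3 m
v = √(2gh) = √(2·10.8·0.3) = 2.54558 m/s = 8.352 ft/s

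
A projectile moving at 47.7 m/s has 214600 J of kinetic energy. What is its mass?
m = 2·KE/v² = 2·214600/(47.7)² = 188.6 kg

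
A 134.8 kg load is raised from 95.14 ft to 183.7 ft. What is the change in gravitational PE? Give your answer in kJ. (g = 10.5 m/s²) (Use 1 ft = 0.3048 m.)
Convert to SI: m = 134.8 kg, Δh = 26.9931 m
ΔPE = mgΔh = (134.8)(10.5)(26.9931) = 38206.0 J = 38.21 kJ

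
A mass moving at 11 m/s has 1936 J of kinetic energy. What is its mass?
m = 2·KE/v² = 2·1936/(11)² = 32.0 kg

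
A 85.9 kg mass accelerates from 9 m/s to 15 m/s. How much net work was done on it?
W = ΔKE = ½m(v₂² − v₁²) = ½(85.9)(15² − 9²) = 6184.8 J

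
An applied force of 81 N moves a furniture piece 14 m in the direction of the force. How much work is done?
W = F·d = (81)(14) = 1134 J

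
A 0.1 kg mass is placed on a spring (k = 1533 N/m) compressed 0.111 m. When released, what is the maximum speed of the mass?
½kx² = ½mv² ⇒ v = x√(k/m) = (0.111)√(1533/0.1) = 13.74 m/s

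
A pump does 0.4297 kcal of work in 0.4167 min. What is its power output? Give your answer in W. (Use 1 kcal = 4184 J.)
Convert to SI: W = 1797.86 J, t = 25.002 s
P = W/t = 1797.86/25.002 = 71.91 W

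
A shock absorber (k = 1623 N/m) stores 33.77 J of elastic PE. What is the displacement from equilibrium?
x = √(2·PE/k) = √(2·33.77/1623) = 0.204 m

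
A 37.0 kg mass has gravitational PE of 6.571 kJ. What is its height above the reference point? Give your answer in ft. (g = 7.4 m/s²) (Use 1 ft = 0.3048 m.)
Convert to SI: m = 37.0 kg, PE = 6571.0 J
h = PE/(mg) = 6571.0/(37.0·7.4) = 23.9993 m = 78.74 ft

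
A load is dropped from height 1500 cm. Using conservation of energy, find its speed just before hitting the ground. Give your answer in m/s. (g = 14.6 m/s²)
Convert to SI: h = 15.0 m
mgh = ½mv² ⇒ v = √(2gh) = √(2·14.6·15.0) = 20.93 m/s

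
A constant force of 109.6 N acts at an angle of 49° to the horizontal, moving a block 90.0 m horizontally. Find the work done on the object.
W = F·d·cosθ = (109.6)(90.0)cos(49°) = 6471 J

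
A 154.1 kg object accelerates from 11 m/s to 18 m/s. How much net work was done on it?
W = ΔKE = ½m(v₂² − v₁²) = ½(154.1)(18² − 11²) = 15641.15 J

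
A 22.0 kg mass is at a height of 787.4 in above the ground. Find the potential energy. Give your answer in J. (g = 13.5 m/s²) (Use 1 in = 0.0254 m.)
Convert to SI: m = 22.0 kg, h = 20.0 m
PE = mgh = (22.0)(13.5)(20.0) = 5940 J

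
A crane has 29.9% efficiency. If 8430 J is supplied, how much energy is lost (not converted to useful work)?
W_lost = W_in(1 − η) = 8430·(1 − 0.299) = 5909 J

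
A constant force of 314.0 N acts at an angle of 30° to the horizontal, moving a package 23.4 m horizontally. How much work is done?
W = F·d·cosθ = (314.0)(23.4)cos(30°) = 6363 J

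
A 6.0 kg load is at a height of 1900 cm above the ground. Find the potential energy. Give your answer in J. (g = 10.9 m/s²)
Convert to SI: m = 6.0 kg, h = 19.0 m
PE = mgh = (6.0)(10.9)(19.0) = 1243 J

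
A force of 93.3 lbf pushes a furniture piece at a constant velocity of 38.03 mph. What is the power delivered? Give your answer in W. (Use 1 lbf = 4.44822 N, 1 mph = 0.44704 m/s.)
Convert to SI: F = 415.019 N, v = 17.0009 m/s
P = Fv = (415.019)(17.0009) = 7056 W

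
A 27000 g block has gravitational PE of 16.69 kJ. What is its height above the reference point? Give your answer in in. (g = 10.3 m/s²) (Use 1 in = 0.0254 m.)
Convert to SI: m = 27.0 kg, PE = 16690.0 J
h = PE/(mg) = 16690.0/(27.0·10.3) = 60.0144 m = 2363 in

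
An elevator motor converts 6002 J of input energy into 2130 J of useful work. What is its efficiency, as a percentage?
η = W_out/W_in = 2130/6002 = 35.49%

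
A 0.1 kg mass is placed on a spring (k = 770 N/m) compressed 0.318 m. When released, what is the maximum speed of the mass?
½kx² = ½mv² ⇒ v = x√(k/m) = (0.318)√(770/0.1) = 27.9 m/s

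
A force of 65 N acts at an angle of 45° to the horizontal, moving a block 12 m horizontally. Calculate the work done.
W = F·d·cosθ = (65)(12)cos(45°) = 551.5 J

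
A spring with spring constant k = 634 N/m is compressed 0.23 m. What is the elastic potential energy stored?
PE = ½kx² = ½(634)(0.23)² = 16.77 J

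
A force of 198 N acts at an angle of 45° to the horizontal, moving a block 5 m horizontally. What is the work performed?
W = F·d·cosθ = (198)(5)cos(45°) = 700.0 J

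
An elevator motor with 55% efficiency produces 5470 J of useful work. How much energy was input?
W_in = W_out/η = 5470/0.55 = 9945 J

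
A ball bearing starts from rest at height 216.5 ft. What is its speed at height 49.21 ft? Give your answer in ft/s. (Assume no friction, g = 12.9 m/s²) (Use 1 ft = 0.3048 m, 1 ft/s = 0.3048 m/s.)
Convert to SI: h₁−h₂ = 50.99 m
mgh₁ = mgh₂ + ½mv² ⇒ v = √(2g(h₁−h₂)) = √(2·12.9·50.99) = 36.2704 m/s = 119.0 ft/s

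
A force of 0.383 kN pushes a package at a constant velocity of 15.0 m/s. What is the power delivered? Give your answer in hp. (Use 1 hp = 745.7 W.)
Convert to SI: F = 383.0 N, v = 15.0 m/s
P = Fv = (383.0)(15.0) = 5745.0 W = 7.704 hp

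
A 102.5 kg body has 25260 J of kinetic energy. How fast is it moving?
v = √(2·KE/m) = √(2·25260/102.5) = 22.2 m/s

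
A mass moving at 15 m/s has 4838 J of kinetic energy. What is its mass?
m = 2·KE/v² = 2·4838/(15)² = 43.0 kg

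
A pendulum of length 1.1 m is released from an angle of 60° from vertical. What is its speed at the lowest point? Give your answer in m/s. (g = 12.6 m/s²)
h = L(1 − cosθ) = 1.1(1 − cos60°) = 0.55 m
v = √(2gh) = √(2·12.6·0.55) = 3.723 m/s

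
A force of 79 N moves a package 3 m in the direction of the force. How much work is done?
W = F·d = (79)(3) = 237.0 J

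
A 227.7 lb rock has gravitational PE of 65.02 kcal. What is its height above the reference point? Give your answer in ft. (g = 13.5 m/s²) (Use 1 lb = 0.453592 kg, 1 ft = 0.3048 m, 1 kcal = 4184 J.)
Convert to SI: m = 103.283 kg, PE = 272044 J
h = PE/(mg) = 272044/(103.283·13.5) = 195.109 m = 640.1 ft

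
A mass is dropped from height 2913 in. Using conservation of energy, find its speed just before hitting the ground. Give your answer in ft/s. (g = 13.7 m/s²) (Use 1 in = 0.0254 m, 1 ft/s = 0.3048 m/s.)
Convert to SI: h = 73.9902 m
mgh = ½mv² ⇒ v = √(2gh) = √(2·13.7·73.9902) = 45.0259 m/s = 147.7 ft/s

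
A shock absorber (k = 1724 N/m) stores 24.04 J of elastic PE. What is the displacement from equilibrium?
x = √(2·PE/k) = √(2·24.04/1724) = 0.167 m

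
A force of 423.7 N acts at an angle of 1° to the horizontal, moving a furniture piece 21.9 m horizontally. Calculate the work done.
W = F·d·cosθ = (423.7)(21.9)cos(1°) = 9278 J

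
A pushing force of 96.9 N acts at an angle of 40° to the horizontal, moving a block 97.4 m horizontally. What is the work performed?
W = F·d·cosθ = (96.9)(97.4)cos(40°) = 7230 J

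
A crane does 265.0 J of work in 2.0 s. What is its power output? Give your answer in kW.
P = W/t = 265.0/2.0 = 132.5 W = 0.1325 kW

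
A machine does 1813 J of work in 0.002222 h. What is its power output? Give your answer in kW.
Convert to SI: W = 1813.0 J, t = 7.9992 s
P = W/t = 1813.0/7.9992 = 226.648 W = 0.2266 kW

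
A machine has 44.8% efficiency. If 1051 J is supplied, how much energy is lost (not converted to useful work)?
W_lost = W_in(1 − η) = 1051·(1 − 0.448) = 580.2 J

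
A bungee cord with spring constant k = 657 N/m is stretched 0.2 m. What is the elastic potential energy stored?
PE = ½kx² = ½(657)(0.2)² = 13.14 J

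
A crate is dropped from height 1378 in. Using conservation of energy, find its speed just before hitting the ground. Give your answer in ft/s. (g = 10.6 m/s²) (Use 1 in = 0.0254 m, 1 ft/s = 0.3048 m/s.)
Convert to SI: h = 35.0012 m
mgh = ½mv² ⇒ v = √(2gh) = √(2·10.6·35.0012) = 27.2401 m/s = 89.37 ft/s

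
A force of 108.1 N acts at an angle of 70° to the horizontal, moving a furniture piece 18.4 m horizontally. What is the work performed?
W = F·d·cosθ = (108.1)(18.4)cos(70°) = 680.3 J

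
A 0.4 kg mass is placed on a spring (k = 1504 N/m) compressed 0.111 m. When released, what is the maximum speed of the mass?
½kx² = ½mv² ⇒ v = x√(k/m) = (0.111)√(1504/0.4) = 6.806 m/s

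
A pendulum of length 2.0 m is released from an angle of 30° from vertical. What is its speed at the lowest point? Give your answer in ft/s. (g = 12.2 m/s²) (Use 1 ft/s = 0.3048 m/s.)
h = L(1 − cosθ) = 2.0(1 − cos30°) = 0.267949 m
v = √(2gh) = √(2·12.2·0.267949) = 2.55694 m/s = 8.389 ft/s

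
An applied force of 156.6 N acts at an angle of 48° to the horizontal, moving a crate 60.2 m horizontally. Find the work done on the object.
W = F·d·cosθ = (156.6)(60.2)cos(48°) = 6308 J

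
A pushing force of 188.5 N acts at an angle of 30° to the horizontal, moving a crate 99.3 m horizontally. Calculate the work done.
W = F·d·cosθ = (188.5)(99.3)cos(30°) = 16210 J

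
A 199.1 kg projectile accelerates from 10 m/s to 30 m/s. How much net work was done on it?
W = ΔKE = ½m(v₂² − v₁²) = ½(199.1)(30² − 10²) = 79640.0 J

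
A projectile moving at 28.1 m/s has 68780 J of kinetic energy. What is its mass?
m = 2·KE/v² = 2·68780/(28.1)² = 174.2 kg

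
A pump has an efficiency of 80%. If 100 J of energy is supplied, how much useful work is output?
W_out = η·W_in = 0.8·100 = 80.0 J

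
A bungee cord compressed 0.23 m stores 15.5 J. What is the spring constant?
k = 2·PE/x² = 2·15.5/(0.23)² = 586.0 N/m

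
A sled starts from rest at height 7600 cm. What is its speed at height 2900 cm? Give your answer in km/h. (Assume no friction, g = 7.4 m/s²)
Convert to SI: h₁−h₂ = 47.0 m
mgh₁ = mgh₂ + ½mv² ⇒ v = √(2g(h₁−h₂)) = √(2·7.4·47.0) = 26.3742 m/s = 94.95 km/h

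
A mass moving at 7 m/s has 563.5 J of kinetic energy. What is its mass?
m = 2·KE/v² = 2·563.5/(7)² = 23.0 kg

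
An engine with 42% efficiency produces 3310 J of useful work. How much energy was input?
W_in = W_out/η = 3310/0.42 = 7881 J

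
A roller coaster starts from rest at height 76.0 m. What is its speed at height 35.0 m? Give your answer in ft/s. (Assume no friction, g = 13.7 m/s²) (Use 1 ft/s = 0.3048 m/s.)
mgh₁ = mgh₂ + ½mv² ⇒ v = √(2g(h₁−h₂)) = √(2·13.7·41.0) = 33.5172 m/s = 110.0 ft/s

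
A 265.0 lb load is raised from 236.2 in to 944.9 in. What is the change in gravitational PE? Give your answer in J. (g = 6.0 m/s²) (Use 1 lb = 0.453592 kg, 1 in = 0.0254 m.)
Convert to SI: m = 120.202 kg, Δh = 18.001 m
ΔPE = mgΔh = (120.202)(6.0)(18.001) = 12980 J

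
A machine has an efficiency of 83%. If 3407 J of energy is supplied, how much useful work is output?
W_out = η·W_in = 0.83·3407 = 2827.81 J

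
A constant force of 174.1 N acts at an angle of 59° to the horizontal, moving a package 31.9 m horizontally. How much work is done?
W = F·d·cosθ = (174.1)(31.9)cos(59°) = 2860 J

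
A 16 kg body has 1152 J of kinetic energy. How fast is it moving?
v = √(2·KE/m) = √(2·1152/16) = 12.0 m/s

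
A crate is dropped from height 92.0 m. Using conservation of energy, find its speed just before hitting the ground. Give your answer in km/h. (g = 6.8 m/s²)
mgh = ½mv² ⇒ v = √(2gh) = √(2·6.8·92.0) = 35.3723 m/s = 127.3 km/h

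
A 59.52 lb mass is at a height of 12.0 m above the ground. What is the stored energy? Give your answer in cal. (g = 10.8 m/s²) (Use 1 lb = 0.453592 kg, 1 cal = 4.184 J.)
Convert to SI: m = 26.9978 kg, h = 12.0 m
PE = mgh = (26.9978)(10.8)(12.0) = 3498.91 J = 836.3 cal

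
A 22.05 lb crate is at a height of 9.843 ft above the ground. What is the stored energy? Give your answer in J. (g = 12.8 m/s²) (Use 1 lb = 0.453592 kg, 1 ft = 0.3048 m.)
Convert to SI: m = 10.0017 kg, h = 3.00015 m
PE = mgh = (10.0017)(12.8)(3.00015) = 384.1 J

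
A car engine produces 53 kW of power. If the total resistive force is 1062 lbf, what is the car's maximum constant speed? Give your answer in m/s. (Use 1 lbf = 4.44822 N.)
Convert to SI: F = 4724.01 N
P = Fv ⇒ v = P/F = 53000 W/4724.01 N = 11.22 m/s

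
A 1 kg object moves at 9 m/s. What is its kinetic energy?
KE = ½mv² = ½(1)(9)² = 40.5 J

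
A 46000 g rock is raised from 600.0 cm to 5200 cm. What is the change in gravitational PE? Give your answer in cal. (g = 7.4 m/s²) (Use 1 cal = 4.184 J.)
Convert to SI: m = 46.0 kg, Δh = 46.0 m
ΔPE = mgΔh = (46.0)(7.4)(46.0) = 15658.4 J = 3742 cal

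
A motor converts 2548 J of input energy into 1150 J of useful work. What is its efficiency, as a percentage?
η = W_out/W_in = 1150/2548 = 45.13%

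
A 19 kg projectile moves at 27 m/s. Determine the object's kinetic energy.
KE = ½mv² = ½(19)(27)² = 6925.5 J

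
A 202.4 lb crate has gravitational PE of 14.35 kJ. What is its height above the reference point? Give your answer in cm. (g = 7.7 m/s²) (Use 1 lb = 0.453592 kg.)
Convert to SI: m = 91.807 kg, PE = 14350.0 J
h = PE/(mg) = 14350.0/(91.807·7.7) = 20.2995 m = 2030 cm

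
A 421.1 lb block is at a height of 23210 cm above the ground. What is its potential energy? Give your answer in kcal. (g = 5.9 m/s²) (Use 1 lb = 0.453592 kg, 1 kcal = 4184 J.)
Convert to SI: m = 191.008 kg, h = 232.1 m
PE = mgh = (191.008)(5.9)(232.1) = 261564 J = 62.52 kcal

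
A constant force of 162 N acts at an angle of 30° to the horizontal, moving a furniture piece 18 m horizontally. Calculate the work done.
W = F·d·cosθ = (162)(18)cos(30°) = 2525 J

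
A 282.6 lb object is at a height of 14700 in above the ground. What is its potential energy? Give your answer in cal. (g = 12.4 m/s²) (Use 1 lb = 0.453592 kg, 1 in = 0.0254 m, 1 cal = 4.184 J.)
Convert to SI: m = 128.185 kg, h = 373.38 m
PE = mgh = (128.185)(12.4)(373.38) = 593486 J = 141800 cal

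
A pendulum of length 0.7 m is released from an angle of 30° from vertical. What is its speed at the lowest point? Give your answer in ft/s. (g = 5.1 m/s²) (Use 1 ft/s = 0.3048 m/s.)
h = L(1 − cosθ) = 0.7(1 − cos30°) = 0.0937822 m
v = √(2gh) = √(2·5.1·0.0937822) = 0.978048 m/s = 3.209 ft/s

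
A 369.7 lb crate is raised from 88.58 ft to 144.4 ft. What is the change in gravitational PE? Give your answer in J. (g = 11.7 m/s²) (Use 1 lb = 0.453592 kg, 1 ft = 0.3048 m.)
Convert to SI: m = 167.693 kg, Δh = 17.0139 m
ΔPE = mgΔh = (167.693)(11.7)(17.0139) = 33380 J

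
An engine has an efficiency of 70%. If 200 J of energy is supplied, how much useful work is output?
W_out = η·W_in = 0.7·200 = 140.0 J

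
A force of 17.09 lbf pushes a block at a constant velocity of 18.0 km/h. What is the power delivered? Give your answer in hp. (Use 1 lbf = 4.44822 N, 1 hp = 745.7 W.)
Convert to SI: F = 76.0201 N, v = 5.0 m/s
P = Fv = (76.0201)(5.0) = 380.1 W = 0.5097 hp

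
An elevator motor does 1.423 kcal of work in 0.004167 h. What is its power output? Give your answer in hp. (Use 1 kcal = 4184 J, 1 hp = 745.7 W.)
Convert to SI: W = 5953.83 J, t = 15.0012 s
P = W/t = 5953.83/15.0012 = 396.89 W = 0.5322 hp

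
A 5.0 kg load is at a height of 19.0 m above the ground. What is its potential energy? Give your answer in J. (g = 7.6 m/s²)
PE = mgh = (5.0)(7.6)(19.0) = 722.0 J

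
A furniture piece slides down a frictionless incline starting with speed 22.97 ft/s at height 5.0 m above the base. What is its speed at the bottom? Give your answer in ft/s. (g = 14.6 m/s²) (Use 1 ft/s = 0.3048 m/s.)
Convert to SI: v₀ = 7.00126 m/s, h = 5.0 m
½mv₀² + mgh = ½mv² ⇒ v = √(v₀² + 2gh) = √(7.00126² + 2·14.6·5.0) = 13.9649 m/s = 45.82 ft/s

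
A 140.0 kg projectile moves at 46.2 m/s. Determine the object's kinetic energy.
KE = ½mv² = ½(140.0)(46.2)² = 149400 J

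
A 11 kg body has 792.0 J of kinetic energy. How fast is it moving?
v = √(2·KE/m) = √(2·792.0/11) = 12.0 m/s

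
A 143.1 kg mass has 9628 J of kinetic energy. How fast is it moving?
v = √(2·KE/m) = √(2·9628/143.1) = 11.6 m/s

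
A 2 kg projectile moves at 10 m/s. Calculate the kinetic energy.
KE = ½mv² = ½(2)(10)² = 100.0 J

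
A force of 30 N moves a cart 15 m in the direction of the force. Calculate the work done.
W = F·d = (30)(15) = 450.0 J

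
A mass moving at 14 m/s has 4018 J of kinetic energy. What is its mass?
m = 2·KE/v² = 2·4018/(14)² = 41.0 kg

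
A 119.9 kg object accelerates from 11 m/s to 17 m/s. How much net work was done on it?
W = ΔKE = ½m(v₂² − v₁²) = ½(119.9)(17² − 11²) = 10071.6 J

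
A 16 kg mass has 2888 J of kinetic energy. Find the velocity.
v = √(2·KE/m) = √(2·2888/16) = 19.0 m/s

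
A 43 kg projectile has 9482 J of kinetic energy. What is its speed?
v = √(2·KE/m) = √(2·9482/43) = 21.0 m/s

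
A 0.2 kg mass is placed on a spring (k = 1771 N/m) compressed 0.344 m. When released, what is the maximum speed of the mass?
½kx² = ½mv² ⇒ v = x√(k/m) = (0.344)√(1771/0.2) = 32.37 m/s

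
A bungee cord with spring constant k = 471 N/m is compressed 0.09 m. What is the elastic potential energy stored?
PE = ½kx² = ½(471)(0.09)² = 1.908 J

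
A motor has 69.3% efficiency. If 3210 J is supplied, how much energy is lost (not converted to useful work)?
W_lost = W_in(1 − η) = 3210·(1 − 0.693) = 985.5 J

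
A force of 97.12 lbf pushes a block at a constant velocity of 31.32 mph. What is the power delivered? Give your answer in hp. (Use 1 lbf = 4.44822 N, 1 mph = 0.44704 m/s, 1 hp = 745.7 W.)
Convert to SI: F = 432.011 N, v = 14.0013 m/s
P = Fv = (432.011)(14.0013) = 6048.71 W = 8.111 hp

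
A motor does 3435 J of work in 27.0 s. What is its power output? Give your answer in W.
P = W/t = 3435.0/27.0 = 127.2 W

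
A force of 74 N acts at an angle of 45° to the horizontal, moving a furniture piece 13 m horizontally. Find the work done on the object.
W = F·d·cosθ = (74)(13)cos(45°) = 680.2 J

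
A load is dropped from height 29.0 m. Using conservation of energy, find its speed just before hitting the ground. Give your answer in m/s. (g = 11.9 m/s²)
mgh = ½mv² ⇒ v = √(2gh) = √(2·11.9·29.0) = 26.27 m/s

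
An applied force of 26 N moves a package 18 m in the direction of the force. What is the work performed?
W = F·d = (26)(18) = 468.0 J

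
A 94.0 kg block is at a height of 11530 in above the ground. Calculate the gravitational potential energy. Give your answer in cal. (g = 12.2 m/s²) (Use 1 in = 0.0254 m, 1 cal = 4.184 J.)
Convert to SI: m = 94.0 kg, h = 292.862 m
PE = mgh = (94.0)(12.2)(292.862) = 335854 J = 80270 cal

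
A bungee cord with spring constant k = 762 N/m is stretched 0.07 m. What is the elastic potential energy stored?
PE = ½kx² = ½(762)(0.07)² = 1.867 J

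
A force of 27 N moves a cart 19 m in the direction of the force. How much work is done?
W = F·d = (27)(19) = 513.0 J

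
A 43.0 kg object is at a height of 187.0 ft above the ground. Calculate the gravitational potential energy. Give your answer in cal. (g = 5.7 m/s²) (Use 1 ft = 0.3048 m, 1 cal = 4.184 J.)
Convert to SI: m = 43.0 kg, h = 56.9976 m
PE = mgh = (43.0)(5.7)(56.9976) = 13970.1 J = 3339 cal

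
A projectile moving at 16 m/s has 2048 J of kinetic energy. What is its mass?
m = 2·KE/v² = 2·2048/(16)² = 16.0 kg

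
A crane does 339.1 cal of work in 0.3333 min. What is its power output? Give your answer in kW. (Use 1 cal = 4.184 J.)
Convert to SI: W = 1418.79 J, t = 19.998 s
P = W/t = 1418.79/19.998 = 70.9468 W = 0.07095 kW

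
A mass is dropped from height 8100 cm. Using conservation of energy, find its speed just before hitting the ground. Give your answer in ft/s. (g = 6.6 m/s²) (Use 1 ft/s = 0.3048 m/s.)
Convert to SI: h = 81.0 m
mgh = ½mv² ⇒ v = √(2gh) = √(2·6.6·81.0) = 32.6986 m/s = 107.3 ft/s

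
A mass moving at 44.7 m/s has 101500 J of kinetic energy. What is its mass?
m = 2·KE/v² = 2·101500/(44.7)² = 101.6 kg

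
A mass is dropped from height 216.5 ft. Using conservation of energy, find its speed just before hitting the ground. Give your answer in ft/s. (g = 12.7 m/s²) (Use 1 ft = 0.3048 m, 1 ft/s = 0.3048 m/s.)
Convert to SI: h = 65.9892 m
mgh = ½mv² ⇒ v = √(2gh) = √(2·12.7·65.9892) = 40.9405 m/s = 134.3 ft/s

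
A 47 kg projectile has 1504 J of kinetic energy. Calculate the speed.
v = √(2·KE/m) = √(2·1504/47) = 8.0 m/s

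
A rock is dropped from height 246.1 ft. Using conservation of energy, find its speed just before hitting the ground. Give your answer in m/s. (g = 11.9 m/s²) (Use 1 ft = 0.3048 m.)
Convert to SI: h = 75.0113 m
mgh = ½mv² ⇒ v = √(2gh) = √(2·11.9·75.0113) = 42.25 m/s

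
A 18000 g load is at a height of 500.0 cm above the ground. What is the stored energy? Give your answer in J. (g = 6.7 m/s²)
Convert to SI: m = 18.0 kg, h = 5.0 m
PE = mgh = (18.0)(6.7)(5.0) = 603.0 J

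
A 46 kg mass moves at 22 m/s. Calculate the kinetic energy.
KE = ½mv² = ½(46)(22)² = 11132.0 J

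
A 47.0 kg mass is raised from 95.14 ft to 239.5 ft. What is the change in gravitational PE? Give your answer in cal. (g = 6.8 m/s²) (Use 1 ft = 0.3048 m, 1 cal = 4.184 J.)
Convert to SI: m = 47.0 kg, Δh = 44.0009 m
ΔPE = mgΔh = (47.0)(6.8)(44.0009) = 14062.7 J = 3361 cal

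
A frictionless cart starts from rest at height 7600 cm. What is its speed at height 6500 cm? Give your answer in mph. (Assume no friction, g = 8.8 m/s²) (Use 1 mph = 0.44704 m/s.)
Convert to SI: h₁−h₂ = 11.0 m
mgh₁ = mgh₂ + ½mv² ⇒ v = √(2g(h₁−h₂)) = √(2·8.8·11.0) = 13.914 m/s = 31.12 mph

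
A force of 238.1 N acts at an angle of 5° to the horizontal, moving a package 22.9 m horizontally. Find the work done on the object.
W = F·d·cosθ = (238.1)(22.9)cos(5°) = 5432 J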